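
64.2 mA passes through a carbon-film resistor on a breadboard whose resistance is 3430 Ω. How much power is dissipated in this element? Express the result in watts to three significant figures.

14.1 W

Current and resistance are given, so P = I²R is the direct form.
P = (0.06420 A)² × 3430 Ω = 14.14 W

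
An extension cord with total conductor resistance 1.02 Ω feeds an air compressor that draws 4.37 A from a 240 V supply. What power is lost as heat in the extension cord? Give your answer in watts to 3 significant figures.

19.5 W

Line loss is just I²R for the cable — we know both I and R_line directly.
The extension cord carries the full 4.37 A.
P_line = I² R_line = (4.370)² × 1.02 = 19.48 W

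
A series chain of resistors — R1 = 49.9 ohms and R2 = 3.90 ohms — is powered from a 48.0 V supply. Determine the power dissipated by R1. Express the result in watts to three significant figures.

The current is common to all series resistors; compute it, then apply P = I²R for the target.
R_total = 49.9 + 3.90 = 53.80 Ω
I = V / R_total = 48.0 / 53.80 = 0.8922 A
P_R1 = I² × R1 = (0.8922)² × 49.9 = 39.72 W

39.7 W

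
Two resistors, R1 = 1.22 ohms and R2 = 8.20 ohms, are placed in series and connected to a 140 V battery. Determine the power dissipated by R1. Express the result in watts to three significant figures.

In a series string the same current flows through every resistor — find that current, then P = I²R for the one we want.
R_total = 1.22 + 8.20 = 9.420 Ω
I = V / R_total = 140 / 9.420 = 14.86 A
P_R1 = I² × R1 = (14.86)² × 1.22 = 269.5 W

269 W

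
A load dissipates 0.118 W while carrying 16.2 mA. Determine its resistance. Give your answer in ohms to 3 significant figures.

Rearranging the power relation for the two known quantities gives R = P / I².
R = 0.118 / (0.01620)² = 449.6 Ω

450 Ω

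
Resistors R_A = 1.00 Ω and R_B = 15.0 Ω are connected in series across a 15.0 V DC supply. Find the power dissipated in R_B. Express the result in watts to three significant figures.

13.2 W

The current is common to all series resistors; compute it, then apply P = I²R for the target.
R_total = 1.00 + 15.0 = 16.00 Ω
I = V / R_total = 15.0 / 16.00 = 0.9375 A
P_R_B = I² × R_B = (0.9375)² × 15.0 = 13.18 W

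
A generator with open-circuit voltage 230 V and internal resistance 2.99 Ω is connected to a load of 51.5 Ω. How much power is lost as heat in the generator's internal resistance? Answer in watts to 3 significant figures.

53.3 W

The source's internal resistance is just another series element carrying I; its dissipation is I²r.
I = ε / (r + R) = 230 / (2.99 + 51.5) = 4.221 A
P_int = I² r = (4.221)² × 2.99 = 53.27 W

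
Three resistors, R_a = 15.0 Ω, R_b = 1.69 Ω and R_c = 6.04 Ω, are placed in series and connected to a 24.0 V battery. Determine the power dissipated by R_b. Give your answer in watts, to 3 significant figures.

In a series string the same current flows through every resistor — find that current, then P = I²R for the one we want.
R_total = 15.0 + 1.69 + 6.04 = 22.73 Ω
I = V / R_total = 24.0 / 22.73 = 1.056 A
P_R_b = I² × R_b = (1.056)² × 1.69 = 1.884 W

1.88 W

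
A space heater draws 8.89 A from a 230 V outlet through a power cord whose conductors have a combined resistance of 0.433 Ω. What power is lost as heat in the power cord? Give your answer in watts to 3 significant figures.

Only the current and the line resistance are needed for the I²R loss.
The power cord carries the full 8.89 A.
P_line = I² R_line = (8.890)² × 0.433 = 34.22 W

34.2 W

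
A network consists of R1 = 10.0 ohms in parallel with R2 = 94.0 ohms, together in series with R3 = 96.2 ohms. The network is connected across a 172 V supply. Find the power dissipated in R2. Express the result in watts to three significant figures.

2.32 W

Combine R1 and R2 into their parallel equivalent first, reducing the network to two series resistors.
R_p = (10.0×94.0)/(10.0+94.0) = 9.038 Ω
R_total = R_p + 96.2 = 9.038 + 96.2 = 105.2 Ω
I = V / R_total = 172 / 105.2 = 1.634 A
Voltage across the parallel pair: V_p = I × R_p = 1.634 × 9.038 = 14.77 V
R2 sits across V_p; its power is V_p²/R.
P_R2 = (14.77)² / 94.0 = 2.322 W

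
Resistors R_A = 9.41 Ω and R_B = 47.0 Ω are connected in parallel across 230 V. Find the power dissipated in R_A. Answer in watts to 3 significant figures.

5620 W

The supply voltage appears across each parallel branch — just use P = V²/R_A.
P_R_A = V² / R_A = (230)² / 9.41 Ω = 5622 W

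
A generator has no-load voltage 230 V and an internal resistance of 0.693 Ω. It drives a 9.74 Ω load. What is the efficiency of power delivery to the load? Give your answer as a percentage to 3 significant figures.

η = P_load/(P_load+P_int) = I²R/(I²R+I²r) = R/(R+r) — the I² cancels for series elements.
η = R / (R + r) = 9.74 / (9.74 + 0.693) = 0.9336

93.4 %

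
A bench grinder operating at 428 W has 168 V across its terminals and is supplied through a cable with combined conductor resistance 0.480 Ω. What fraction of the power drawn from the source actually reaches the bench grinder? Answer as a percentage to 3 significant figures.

99.3 %

I = P / V = 428 / 168 = 2.548 A through the cable.
P_line = I² R_line = (2.548)² × 0.480 = 3.115 W
P_source = P_load + P_line = 428.0 + 3.115 = 431.1 W
η = P_load / P_source = 428.0 / 431.1 = 0.9928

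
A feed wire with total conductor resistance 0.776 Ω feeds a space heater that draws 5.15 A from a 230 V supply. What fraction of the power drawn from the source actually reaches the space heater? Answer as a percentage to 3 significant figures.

98.3 %

The feed wire carries the full 5.15 A.
P_line = I² R_line = (5.150)² × 0.776 = 20.58 W
P_source = V I = 230 × 5.150 = 1184 W; P_load = 1164 W
η = P_load / P_source = 1164 / 1184 = 0.9826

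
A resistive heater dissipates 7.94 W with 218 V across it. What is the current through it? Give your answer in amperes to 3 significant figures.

0.0364 A

The two known quantities fix the third via I = P / V.
I = 7.94 / 218 = 0.03642 A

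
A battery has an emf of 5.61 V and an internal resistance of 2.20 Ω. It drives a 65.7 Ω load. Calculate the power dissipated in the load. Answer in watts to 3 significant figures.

0.448 W

The internal resistance and the load are in series, so the same I flows through both; get I from ε/(r+R), then I²R for the load.
I = ε / (r + R) = 5.61 / (2.20 + 65.7) = 0.08262 A
P_load = I² R = (0.08262)² × 65.7 = 0.4485 W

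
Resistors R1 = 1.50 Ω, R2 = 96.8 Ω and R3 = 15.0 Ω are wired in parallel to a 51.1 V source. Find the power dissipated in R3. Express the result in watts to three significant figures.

174 W

The supply voltage appears across each parallel branch — just use P = V²/R3.
P_R3 = V² / R3 = (51.1)² / 15.0 Ω = 174.1 W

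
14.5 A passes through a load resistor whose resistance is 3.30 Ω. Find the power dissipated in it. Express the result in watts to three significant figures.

694 W

The current through and the resistance of the element are both given; use P = I²R.
P = (14.50 A)² × 3.30 Ω = 693.8 W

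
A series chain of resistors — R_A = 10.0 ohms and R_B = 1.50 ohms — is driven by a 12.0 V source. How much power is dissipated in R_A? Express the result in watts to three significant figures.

Series elements share the same current, so find I first, then use P = I²R.
R_total = 10.0 + 1.50 = 11.50 Ω
I = V / R_total = 12.0 / 11.50 = 1.043 A
P_R_A = I² × R_A = (1.043)² × 10.0 = 10.89 W

10.9 W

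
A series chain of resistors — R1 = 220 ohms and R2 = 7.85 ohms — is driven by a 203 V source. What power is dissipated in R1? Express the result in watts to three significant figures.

The current is common to all series resistors; compute it, then apply P = I²R for the target.
R_total = 220 + 7.85 = 227.8 Ω
I = V / R_total = 203 / 227.8 = 0.8909 A
P_R1 = I² × R1 = (0.8909)² × 220 = 174.6 W

175 W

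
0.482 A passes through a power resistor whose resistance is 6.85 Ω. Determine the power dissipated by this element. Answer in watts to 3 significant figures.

Knowing I and R, the power is just I²R — no need to find V first.
P = (0.4820 A)² × 6.85 Ω = 1.591 W

1.59 W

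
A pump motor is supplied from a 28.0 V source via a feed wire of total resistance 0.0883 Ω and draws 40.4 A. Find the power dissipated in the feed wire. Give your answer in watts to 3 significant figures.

144 W

Only the current and the line resistance are needed for the I²R loss.
The feed wire carries the full 40.4 A.
P_line = I² R_line = (40.40)² × 0.0883 = 144.1 W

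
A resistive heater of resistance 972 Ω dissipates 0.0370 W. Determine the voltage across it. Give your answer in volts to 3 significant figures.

Inverting the appropriate power form: V = √(P R).
V = √(0.0370 × 972) = 5.997 V

6.00 V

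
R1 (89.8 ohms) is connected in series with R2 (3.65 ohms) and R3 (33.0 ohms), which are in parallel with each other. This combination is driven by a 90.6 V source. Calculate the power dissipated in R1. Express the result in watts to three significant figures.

Collapse R2‖R3 to a single equivalent, reducing the network to two series elements.
R_p = (3.65×33.0)/(3.65+33.0) = 3.286 Ω
R_total = 89.8 + 3.286 = 93.09 Ω
I = V / R_total = 90.6 / 93.09 = 0.9733 A
R1 carries the full series current, so P = I²R.
P_R1 = (0.9733)² × 89.8 = 85.07 W

85.1 W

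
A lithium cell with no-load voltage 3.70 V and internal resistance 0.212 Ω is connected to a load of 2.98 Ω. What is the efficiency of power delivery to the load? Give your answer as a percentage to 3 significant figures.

93.4 %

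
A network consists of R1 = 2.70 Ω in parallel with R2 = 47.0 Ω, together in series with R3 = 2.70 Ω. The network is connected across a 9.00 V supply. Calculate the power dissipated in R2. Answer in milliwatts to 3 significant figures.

407 mW

Collapse the R1‖R2 pair into one equivalent R_p; then R_p and R3 form a series string.
R_p = (2.70×47.0)/(2.70+47.0) = 2.553 Ω
R_total = R_p + 2.70 = 2.553 + 2.70 = 5.253 Ω
I = V / R_total = 9.00 / 5.253 = 1.713 A
Voltage across the parallel pair: V_p = I × R_p = 1.713 × 2.553 = 4.374 V
R2 sits across V_p; its power is V_p²/R.
P_R2 = (4.374)² / 47.0 = 0.4071 W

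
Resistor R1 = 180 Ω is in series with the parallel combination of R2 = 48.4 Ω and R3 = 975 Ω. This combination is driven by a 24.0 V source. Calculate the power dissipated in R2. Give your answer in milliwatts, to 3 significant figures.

Replace R2 and R3 with their parallel equivalent so the circuit becomes R1 in series with R_p.
R_p = (48.4×975)/(48.4+975) = 46.11 Ω
R_total = 180 + 46.11 = 226.1 Ω
I = V / R_total = 24.0 / 226.1 = 0.1061 A
Voltage across the parallel pair: V_p = I × R_p = 0.1061 × 46.11 = 4.894 V
R2 sees V_p directly, so P = V_p² / R2.
P_R2 = (4.894)² / 48.4 = 0.4949 W

495 mW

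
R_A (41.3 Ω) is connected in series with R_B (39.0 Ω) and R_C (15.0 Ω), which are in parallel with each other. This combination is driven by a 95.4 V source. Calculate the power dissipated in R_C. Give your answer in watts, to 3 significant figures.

26.2 W

Collapse R_B‖R_C to a single equivalent, reducing the network to two series elements.
R_p = (39.0×15.0)/(39.0+15.0) = 10.83 Ω
R_total = 41.3 + 10.83 = 52.13 Ω
I = V / R_total = 95.4 / 52.13 = 1.830 A
Voltage across the parallel pair: V_p = I × R_p = 1.830 × 10.83 = 19.82 V
With V_p across R_C, its power is V_p²/R_C.
P_R_C = (19.82)² / 15.0 = 26.20 W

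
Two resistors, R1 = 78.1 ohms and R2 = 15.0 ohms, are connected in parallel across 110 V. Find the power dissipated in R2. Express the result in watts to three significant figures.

Each parallel branch sees the full supply voltage, so P = V²/R applies directly to the target branch.
P_R2 = V² / R2 = (110)² / 15.0 Ω = 806.7 W

807 W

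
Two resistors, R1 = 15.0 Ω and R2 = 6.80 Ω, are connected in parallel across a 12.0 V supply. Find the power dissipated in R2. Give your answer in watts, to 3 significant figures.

Each parallel branch sees the full supply voltage, so P = V²/R applies directly to the target branch.
P_R2 = V² / R2 = (12.0)² / 6.80 Ω = 21.18 W

21.2 W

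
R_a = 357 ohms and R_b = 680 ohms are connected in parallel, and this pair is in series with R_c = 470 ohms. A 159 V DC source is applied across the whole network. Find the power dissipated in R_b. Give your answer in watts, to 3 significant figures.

Collapse the R_a‖R_b pair into one equivalent R_p; then R_p and R_c form a series string.
R_p = (357×680)/(357+680) = 234.1 Ω
R_total = R_p + 470 = 234.1 + 470 = 704.1 Ω
I = V / R_total = 159 / 704.1 = 0.2258 A
Voltage across the parallel pair: V_p = I × R_p = 0.2258 × 234.1 = 52.86 V
Use P = V²/R for R_b with V = V_p.
P_R_b = (52.86)² / 680 = 4.110 W

4.11 W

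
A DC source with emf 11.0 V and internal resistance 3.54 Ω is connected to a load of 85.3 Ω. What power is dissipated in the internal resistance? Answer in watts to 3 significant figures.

0.0543 W

Internal loss is I²r, with I set by the total series resistance r+R.
I = ε / (r + R) = 11.0 / (3.54 + 85.3) = 0.1238 A
P_int = I² r = (0.1238)² × 3.54 = 0.05427 W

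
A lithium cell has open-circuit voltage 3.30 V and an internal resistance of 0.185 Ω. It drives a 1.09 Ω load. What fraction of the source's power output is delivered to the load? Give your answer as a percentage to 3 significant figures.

85.5 %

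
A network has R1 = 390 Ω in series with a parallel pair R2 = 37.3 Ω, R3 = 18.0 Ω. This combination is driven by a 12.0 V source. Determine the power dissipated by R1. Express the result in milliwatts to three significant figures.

347 mW

First combine the parallel branches into one equivalent R_p, then R1 + R_p is a series pair.
R_p = (37.3×18.0)/(37.3+18.0) = 12.14 Ω
R_total = 390 + 12.14 = 402.1 Ω
I = V / R_total = 12.0 / 402.1 = 0.02984 A
R1 carries the full series current, so P = I²R.
P_R1 = (0.02984)² × 390 = 0.3473 W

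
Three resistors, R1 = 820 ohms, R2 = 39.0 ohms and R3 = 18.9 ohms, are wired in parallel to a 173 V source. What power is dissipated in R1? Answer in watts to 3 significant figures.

Every branch has 173 V across it, so for R1 the power is simply V²/R.
P_R1 = V² / R1 = (173)² / 820 Ω = 36.50 W

36.5 W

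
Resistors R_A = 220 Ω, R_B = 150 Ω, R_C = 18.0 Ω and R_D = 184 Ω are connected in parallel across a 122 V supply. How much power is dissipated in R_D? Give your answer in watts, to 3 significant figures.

Parallel branches share the same voltage; P = V²/R gives the branch power in one step.
P_R_D = V² / R_D = (122)² / 184 Ω = 80.89 W

80.9 W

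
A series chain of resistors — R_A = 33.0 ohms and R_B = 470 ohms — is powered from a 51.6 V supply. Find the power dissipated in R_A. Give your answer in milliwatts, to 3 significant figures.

The current is common to all series resistors; compute it, then apply P = I²R for the target.
R_total = 33.0 + 470 = 503.0 Ω
I = V / R_total = 51.6 / 503.0 = 0.1026 A
P_R_A = I² × R_A = (0.1026)² × 33.0 = 0.3473 W

347 mW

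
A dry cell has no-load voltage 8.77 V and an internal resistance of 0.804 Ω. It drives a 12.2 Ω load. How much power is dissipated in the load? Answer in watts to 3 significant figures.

Load and internal resistance form a series loop — compute the loop current, then the load power via I²R.
I = ε / (r + R) = 8.77 / (0.804 + 12.2) = 0.6744 A
P_load = I² R = (0.6744)² × 12.2 = 5.549 W

5.55 W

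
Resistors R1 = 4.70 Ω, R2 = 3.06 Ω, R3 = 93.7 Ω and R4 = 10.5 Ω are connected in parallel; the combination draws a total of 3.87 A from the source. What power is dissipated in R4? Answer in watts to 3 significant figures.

3.42 W

Only the total current is stated, so first find the parallel equivalent to get the voltage across the combination.
1/R_eq = 1/4.70 + 1/3.06 + 1/93.7 + 1/10.5 ⇒ R_eq = 1.549 Ω
V = I_total × R_eq = 3.870 × 1.549 = 5.996 V
P_R4 = V² / R4 = (5.996)² / 10.5 = 3.424 W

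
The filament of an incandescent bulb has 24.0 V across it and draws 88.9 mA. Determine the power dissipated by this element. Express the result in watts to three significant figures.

With V and I both given, power follows immediately from P = V I.
P = 24.0 V × 0.08890 A = 2.134 W

2.13 W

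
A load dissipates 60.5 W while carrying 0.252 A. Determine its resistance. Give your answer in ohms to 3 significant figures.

From P = V I = I²R = V²/R, with the two given quantities we get R = P / I².
R = 60.5 / (0.2520)² = 952.7 Ω

953 Ω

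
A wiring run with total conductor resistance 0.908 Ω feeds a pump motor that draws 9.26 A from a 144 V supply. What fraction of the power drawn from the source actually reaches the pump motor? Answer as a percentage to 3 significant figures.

The wiring run carries the full 9.26 A.
P_line = I² R_line = (9.260)² × 0.908 = 77.86 W
P_source = V I = 144 × 9.260 = 1333 W; P_load = 1256 W
η = P_load / P_source = 1256 / 1333 = 0.9416

94.2 %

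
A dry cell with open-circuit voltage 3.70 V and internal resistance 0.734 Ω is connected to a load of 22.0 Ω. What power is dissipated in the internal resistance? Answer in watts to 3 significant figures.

The internal resistance carries the same current as the load; P_int = I²r.
I = ε / (r + R) = 3.70 / (0.734 + 22.0) = 0.1628 A
P_int = I² r = (0.1628)² × 0.734 = 0.01944 W

0.0194 W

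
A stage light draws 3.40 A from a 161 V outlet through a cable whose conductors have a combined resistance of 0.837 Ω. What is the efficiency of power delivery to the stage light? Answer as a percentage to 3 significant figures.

98.2 %

The cable carries the full 3.40 A.
P_line = I² R_line = (3.400)² × 0.837 = 9.676 W
P_source = V I = 161 × 3.400 = 547.4 W; P_load = 537.7 W
η = P_load / P_source = 537.7 / 547.4 = 0.9823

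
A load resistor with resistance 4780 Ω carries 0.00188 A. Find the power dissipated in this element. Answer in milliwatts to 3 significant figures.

16.9 mW

The current through and the resistance of the element are both given; use P = I²R.
P = (0.001880 A)² × 4780 Ω = 0.01689 W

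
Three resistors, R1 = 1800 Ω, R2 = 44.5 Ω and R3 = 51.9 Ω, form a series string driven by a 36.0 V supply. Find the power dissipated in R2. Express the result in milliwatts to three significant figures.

16.0 mW

Series elements share the same current, so find I first, then use P = I²R.
R_total = 1800 + 44.5 + 51.9 = 1896 Ω
I = V / R_total = 36.0 / 1896 = 0.01898 A
P_R2 = I² × R2 = (0.01898)² × 44.5 = 0.01604 W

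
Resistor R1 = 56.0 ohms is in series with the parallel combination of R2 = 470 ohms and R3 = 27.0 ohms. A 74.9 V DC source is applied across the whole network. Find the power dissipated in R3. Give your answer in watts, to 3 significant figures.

First combine the parallel branches into one equivalent R_p, then R1 + R_p is a series pair.
R_p = (470×27.0)/(470+27.0) = 25.53 Ω
R_total = 56.0 + 25.53 = 81.53 Ω
I = V / R_total = 74.9 / 81.53 = 0.9186 A
Voltage across the parallel pair: V_p = I × R_p = 0.9186 × 25.53 = 23.46 V
R3 sees V_p directly, so P = V_p² / R3.
P_R3 = (23.46)² / 27.0 = 20.38 W

20.4 W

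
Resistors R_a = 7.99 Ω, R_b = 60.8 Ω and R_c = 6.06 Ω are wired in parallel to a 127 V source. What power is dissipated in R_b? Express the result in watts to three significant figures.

Every branch has 127 V across it, so for R_b the power is simply V²/R.
P_R_b = V² / R_b = (127)² / 60.8 Ω = 265.3 W

265 W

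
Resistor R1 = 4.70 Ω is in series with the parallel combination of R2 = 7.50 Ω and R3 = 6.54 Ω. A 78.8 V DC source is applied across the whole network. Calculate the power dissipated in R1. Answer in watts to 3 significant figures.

435 W

First combine the parallel branches into one equivalent R_p, then R1 + R_p is a series pair.
R_p = (7.50×6.54)/(7.50+6.54) = 3.494 Ω
R_total = 4.70 + 3.494 = 8.194 Ω
I = V / R_total = 78.8 / 8.194 = 9.617 A
The full supply current passes through R1: P = I²R.
P_R1 = (9.617)² × 4.70 = 434.7 W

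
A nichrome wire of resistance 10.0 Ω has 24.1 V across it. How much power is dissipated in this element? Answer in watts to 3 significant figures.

We know the drop across the element and its resistance — P = V²/R, one step.
P = (24.1 V)² / 10.0 Ω = 58.08 W

58.1 W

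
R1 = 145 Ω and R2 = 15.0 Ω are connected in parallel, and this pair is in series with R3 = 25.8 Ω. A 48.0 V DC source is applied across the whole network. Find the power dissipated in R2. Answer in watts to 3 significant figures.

18.3 W

Reduce the parallel combination to a single R_p; the circuit then becomes R_p in series with the remaining resistor.
R_p = (145×15.0)/(145+15.0) = 13.59 Ω
R_total = R_p + 25.8 = 13.59 + 25.8 = 39.39 Ω
I = V / R_total = 48.0 / 39.39 = 1.218 A
Voltage across the parallel pair: V_p = I × R_p = 1.218 × 13.59 = 16.56 V
R2 has V_p across it, so P = V_p²/R2.
P_R2 = (16.56)² / 15.0 = 18.29 W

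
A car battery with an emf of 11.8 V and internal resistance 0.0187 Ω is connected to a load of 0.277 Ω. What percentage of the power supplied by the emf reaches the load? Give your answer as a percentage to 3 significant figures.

93.7 %

The source delivers εI, of which I²R reaches the load and I²r is lost; since I is common, η = R/(R+r).
η = R / (R + r) = 0.277 / (0.277 + 0.0187) = 0.9368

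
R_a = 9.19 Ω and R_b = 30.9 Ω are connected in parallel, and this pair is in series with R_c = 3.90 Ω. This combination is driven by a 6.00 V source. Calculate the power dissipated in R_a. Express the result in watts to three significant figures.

Collapse the R_a‖R_b pair into one equivalent R_p; then R_p and R_c form a series string.
R_p = (9.19×30.9)/(9.19+30.9) = 7.083 Ω
R_total = R_p + 3.90 = 7.083 + 3.90 = 10.98 Ω
I = V / R_total = 6.00 / 10.98 = 0.5463 A
Voltage across the parallel pair: V_p = I × R_p = 0.5463 × 7.083 = 3.870 V
R_a has V_p across it, so P = V_p²/R_a.
P_R_a = (3.870)² / 9.19 = 1.629 W

1.63 W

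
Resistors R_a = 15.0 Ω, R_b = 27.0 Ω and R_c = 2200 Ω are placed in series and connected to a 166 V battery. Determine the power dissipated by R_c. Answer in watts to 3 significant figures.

The current is common to all series resistors; compute it, then apply P = I²R for the target.
R_total = 15.0 + 27.0 + 2200 = 2242 Ω
I = V / R_total = 166 / 2242 = 0.07404 A
P_R_c = I² × R_c = (0.07404)² × 2200 = 12.06 W

12.1 W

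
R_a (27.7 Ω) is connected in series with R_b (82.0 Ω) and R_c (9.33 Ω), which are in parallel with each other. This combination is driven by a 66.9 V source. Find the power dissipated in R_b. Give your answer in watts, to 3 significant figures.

Replace R_b and R_c with their parallel equivalent so the circuit becomes R_a in series with R_p.
R_p = (82.0×9.33)/(82.0+9.33) = 8.377 Ω
R_total = 27.7 + 8.377 = 36.08 Ω
I = V / R_total = 66.9 / 36.08 = 1.854 A
Voltage across the parallel pair: V_p = I × R_p = 1.854 × 8.377 = 15.53 V
With V_p across R_b, its power is V_p²/R_b.
P_R_b = (15.53)² / 82.0 = 2.943 W

2.94 W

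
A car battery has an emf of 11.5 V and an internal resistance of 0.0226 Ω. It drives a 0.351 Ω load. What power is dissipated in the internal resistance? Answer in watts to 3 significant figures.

21.4 W

r is in series with the load, so it carries the full circuit current — the loss in it is I²r.
I = ε / (r + R) = 11.5 / (0.0226 + 0.351) = 30.78 A
P_int = I² r = (30.78)² × 0.0226 = 21.41 W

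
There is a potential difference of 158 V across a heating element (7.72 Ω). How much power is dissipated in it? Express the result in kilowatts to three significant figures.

Voltage and resistance are given, so P = V²/R is the one-step route.
P = (158 V)² / 7.72 Ω = 3234 W

3.23 kW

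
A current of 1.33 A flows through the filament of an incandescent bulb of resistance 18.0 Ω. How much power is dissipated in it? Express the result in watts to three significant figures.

31.8 W

The current through and the resistance of the element are both given; use P = I²R.
P = (1.330 A)² × 18.0 Ω = 31.84 W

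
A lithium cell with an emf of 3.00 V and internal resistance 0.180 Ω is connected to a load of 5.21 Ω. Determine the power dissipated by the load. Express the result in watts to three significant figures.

Load and internal resistance form a series loop — compute the loop current, then the load power via I²R.
I = ε / (r + R) = 3.00 / (0.180 + 5.21) = 0.5566 A
P_load = I² R = (0.5566)² × 5.21 = 1.614 W

1.61 W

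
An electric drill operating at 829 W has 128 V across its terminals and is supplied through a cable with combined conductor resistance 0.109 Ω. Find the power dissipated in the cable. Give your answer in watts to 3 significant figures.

Only the current and the line resistance are needed for the I²R loss.
I = P / V = 829 / 128 = 6.477 A through the cable.
P_line = I² R_line = (6.477)² × 0.109 = 4.572 W

4.57 W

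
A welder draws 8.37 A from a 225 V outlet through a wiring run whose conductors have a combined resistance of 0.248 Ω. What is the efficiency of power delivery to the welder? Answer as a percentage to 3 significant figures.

The wiring run carries the full 8.37 A.
P_line = I² R_line = (8.370)² × 0.248 = 17.37 W
P_source = V I = 225 × 8.370 = 1883 W; P_load = 1866 W
η = P_load / P_source = 1866 / 1883 = 0.9908

99.1 %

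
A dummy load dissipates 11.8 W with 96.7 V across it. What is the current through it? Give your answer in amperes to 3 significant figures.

0.122 A

The two known quantities fix the third via I = P / V.
I = 11.8 / 96.7 = 0.1220 A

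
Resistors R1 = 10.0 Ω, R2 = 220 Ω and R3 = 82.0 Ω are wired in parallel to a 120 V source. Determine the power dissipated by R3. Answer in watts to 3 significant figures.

176 W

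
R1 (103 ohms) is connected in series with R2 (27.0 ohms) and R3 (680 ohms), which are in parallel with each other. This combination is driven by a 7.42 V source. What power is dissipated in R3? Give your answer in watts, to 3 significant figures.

Collapse R2‖R3 to a single equivalent, reducing the network to two series elements.
R_p = (27.0×680)/(27.0+680) = 25.97 Ω
R_total = 103 + 25.97 = 129.0 Ω
I = V / R_total = 7.42 / 129.0 = 0.05753 A
Voltage across the parallel pair: V_p = I × R_p = 0.05753 × 25.97 = 1.494 V
R3 sees V_p directly, so P = V_p² / R3.
P_R3 = (1.494)² / 680 = 0.003283 W

0.00328 W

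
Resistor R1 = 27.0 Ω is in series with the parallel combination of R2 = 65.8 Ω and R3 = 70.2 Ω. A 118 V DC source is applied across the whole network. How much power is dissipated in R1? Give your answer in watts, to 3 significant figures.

Reduce the parallel pair to R_p first; the network is then a simple series string.
R_p = (65.8×70.2)/(65.8+70.2) = 33.96 Ω
R_total = 27.0 + 33.96 = 60.96 Ω
I = V / R_total = 118 / 60.96 = 1.936 A
R1 is in the main series path, so its power is I²R1.
P_R1 = (1.936)² × 27.0 = 101.2 W

101 W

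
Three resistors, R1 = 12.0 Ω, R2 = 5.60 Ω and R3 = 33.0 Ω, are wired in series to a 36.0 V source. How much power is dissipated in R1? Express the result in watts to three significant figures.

Series elements share the same current, so find I first, then use P = I²R.
R_total = 12.0 + 5.60 + 33.0 = 50.60 Ω
I = V / R_total = 36.0 / 50.60 = 0.7115 A
P_R1 = I² × R1 = (0.7115)² × 12.0 = 6.074 W

6.07 W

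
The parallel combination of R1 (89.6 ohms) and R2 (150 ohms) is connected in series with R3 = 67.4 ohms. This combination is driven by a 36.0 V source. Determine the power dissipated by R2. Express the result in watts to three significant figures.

1.78 W

Reduce the parallel combination to a single R_p; the circuit then becomes R_p in series with the remaining resistor.
R_p = (89.6×150)/(89.6+150) = 56.09 Ω
R_total = R_p + 67.4 = 56.09 + 67.4 = 123.5 Ω
I = V / R_total = 36.0 / 123.5 = 0.2915 A
Voltage across the parallel pair: V_p = I × R_p = 0.2915 × 56.09 = 16.35 V
Use P = V²/R for R2 with V = V_p.
P_R2 = (16.35)² / 150 = 1.783 W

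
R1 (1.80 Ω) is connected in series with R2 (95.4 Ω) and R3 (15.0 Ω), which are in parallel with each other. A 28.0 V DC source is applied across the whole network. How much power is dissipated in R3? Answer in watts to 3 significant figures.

Reduce the parallel pair to R_p first; the network is then a simple series string.
R_p = (95.4×15.0)/(95.4+15.0) = 12.96 Ω
R_total = 1.80 + 12.96 = 14.76 Ω
I = V / R_total = 28.0 / 14.76 = 1.897 A
Voltage across the parallel pair: V_p = I × R_p = 1.897 × 12.96 = 24.59 V
With V_p across R3, its power is V_p²/R3.
P_R3 = (24.59)² / 15.0 = 40.30 W

40.3 W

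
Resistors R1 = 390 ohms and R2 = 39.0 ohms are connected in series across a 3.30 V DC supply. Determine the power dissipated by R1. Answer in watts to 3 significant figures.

0.0231 W

The current is common to all series resistors; compute it, then apply P = I²R for the target.
R_total = 390 + 39.0 = 429.0 Ω
I = V / R_total = 3.30 / 429.0 = 0.007692 A
P_R1 = I² × R1 = (0.007692)² × 390 = 0.02308 W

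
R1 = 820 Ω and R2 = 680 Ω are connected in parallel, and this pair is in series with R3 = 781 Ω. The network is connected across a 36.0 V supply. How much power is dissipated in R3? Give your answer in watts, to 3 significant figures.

0.762 W

First find R_p for the parallel pair, then treat R_p + R3 as a series loop.
R_p = (820×680)/(820+680) = 371.7 Ω
R_total = R_p + 781 = 371.7 + 781 = 1153 Ω
I = V / R_total = 36.0 / 1153 = 0.03123 A
All the supply current flows through R3; use P = I²R3.
P_R3 = (0.03123)² × 781 = 0.7617 W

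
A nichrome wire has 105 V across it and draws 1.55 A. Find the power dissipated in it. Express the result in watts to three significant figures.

163 W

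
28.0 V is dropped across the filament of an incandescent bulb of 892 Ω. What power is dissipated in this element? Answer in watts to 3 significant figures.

Voltage and resistance are given, so P = V²/R is the one-step route.
P = (28.0 V)² / 892 Ω = 0.8789 W

0.879 W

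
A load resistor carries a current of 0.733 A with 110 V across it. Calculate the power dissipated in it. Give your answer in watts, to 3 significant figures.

V and I are known directly — P = V I, no intermediate step needed.
P = 110 V × 0.7330 A = 80.63 W

80.6 W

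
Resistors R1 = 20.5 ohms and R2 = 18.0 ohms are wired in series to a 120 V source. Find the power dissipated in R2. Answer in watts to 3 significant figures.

175 W

In a series string the same current flows through every resistor — find that current, then P = I²R for the one we want.
R_total = 20.5 + 18.0 = 38.50 Ω
I = V / R_total = 120 / 38.50 = 3.117 A
P_R2 = I² × R2 = (3.117)² × 18.0 = 174.9 W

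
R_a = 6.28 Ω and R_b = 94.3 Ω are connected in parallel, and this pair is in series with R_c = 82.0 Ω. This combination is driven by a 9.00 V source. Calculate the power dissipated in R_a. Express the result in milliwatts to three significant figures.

Reduce the parallel combination to a single R_p; the circuit then becomes R_p in series with the remaining resistor.
R_p = (6.28×94.3)/(6.28+94.3) = 5.888 Ω
R_total = R_p + 82.0 = 5.888 + 82.0 = 87.89 Ω
I = V / R_total = 9.00 / 87.89 = 0.1024 A
Voltage across the parallel pair: V_p = I × R_p = 0.1024 × 5.888 = 0.6029 V
R_a sits across V_p; its power is V_p²/R.
P_R_a = (0.6029)² / 6.28 = 0.05789 W

57.9 mW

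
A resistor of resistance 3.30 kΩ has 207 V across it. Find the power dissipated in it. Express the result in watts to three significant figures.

13.0 W

With V across and R both known, P = V²/R gives the dissipation directly.
P = (207 V)² / 3300 Ω = 12.98 W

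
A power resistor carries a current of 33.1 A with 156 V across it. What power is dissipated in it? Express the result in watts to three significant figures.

5160 W

V and I are known directly — P = V I, no intermediate step needed.
P = 156 V × 33.10 A = 5164 W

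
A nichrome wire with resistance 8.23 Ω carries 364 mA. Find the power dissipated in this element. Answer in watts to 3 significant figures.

1.09 W

Current and resistance are given, so P = I²R is the direct form.
P = (0.3640 A)² × 8.23 Ω = 1.090 W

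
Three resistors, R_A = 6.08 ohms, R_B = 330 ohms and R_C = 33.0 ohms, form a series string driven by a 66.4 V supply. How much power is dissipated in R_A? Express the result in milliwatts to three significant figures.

197 mW

Since the resistors are in series they all carry the loop current I = V/R_total; the power in any one is I²R.
R_total = 6.08 + 330 + 33.0 = 369.1 Ω
I = V / R_total = 66.4 / 369.1 = 0.1799 A
P_R_A = I² × R_A = (0.1799)² × 6.08 = 0.1968 W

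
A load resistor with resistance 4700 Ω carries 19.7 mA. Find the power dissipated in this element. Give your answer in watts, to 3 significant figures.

1.82 W

Knowing I and R, the power is just I²R — no need to find V first.
P = (0.01970 A)² × 4700 Ω = 1.824 W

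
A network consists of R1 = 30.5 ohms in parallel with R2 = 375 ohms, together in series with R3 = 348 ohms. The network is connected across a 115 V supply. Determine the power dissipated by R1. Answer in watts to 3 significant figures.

2.44 W

First find R_p for the parallel pair, then treat R_p + R3 as a series loop.
R_p = (30.5×375)/(30.5+375) = 28.21 Ω
R_total = R_p + 348 = 28.21 + 348 = 376.2 Ω
I = V / R_total = 115 / 376.2 = 0.3057 A
Voltage across the parallel pair: V_p = I × R_p = 0.3057 × 28.21 = 8.622 V
R1 sits across V_p; its power is V_p²/R.
P_R1 = (8.622)² / 30.5 = 2.437 W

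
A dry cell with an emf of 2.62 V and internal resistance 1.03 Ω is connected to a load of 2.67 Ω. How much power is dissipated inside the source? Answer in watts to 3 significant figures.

0.516 W

r is in series with the load, so it carries the full circuit current — the loss in it is I²r.
I = ε / (r + R) = 2.62 / (1.03 + 2.67) = 0.7081 A
P_int = I² r = (0.7081)² × 1.03 = 0.5165 W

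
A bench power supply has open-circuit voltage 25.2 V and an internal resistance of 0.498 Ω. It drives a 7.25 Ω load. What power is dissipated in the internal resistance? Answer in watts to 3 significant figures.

The internal resistance carries the same current as the load; P_int = I²r.
I = ε / (r + R) = 25.2 / (0.498 + 7.25) = 3.252 A
P_int = I² r = (3.252)² × 0.498 = 5.268 W

5.27 W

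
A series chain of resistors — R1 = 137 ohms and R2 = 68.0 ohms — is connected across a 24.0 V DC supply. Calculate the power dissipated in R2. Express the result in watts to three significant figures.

0.932 W

Series elements share the same current, so find I first, then use P = I²R.
R_total = 137 + 68.0 = 205.0 Ω
I = V / R_total = 24.0 / 205.0 = 0.1171 A
P_R2 = I² × R2 = (0.1171)² × 68.0 = 0.9320 W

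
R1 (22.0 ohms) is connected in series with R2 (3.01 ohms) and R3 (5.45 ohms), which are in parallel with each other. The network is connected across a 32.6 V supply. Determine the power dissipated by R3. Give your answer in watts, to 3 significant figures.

Reduce the parallel pair to R_p first; the network is then a simple series string.
R_p = (3.01×5.45)/(3.01+5.45) = 1.939 Ω
R_total = 22.0 + 1.939 = 23.94 Ω
I = V / R_total = 32.6 / 23.94 = 1.362 A
Voltage across the parallel pair: V_p = I × R_p = 1.362 × 1.939 = 2.641 V
With V_p across R3, its power is V_p²/R3.
P_R3 = (2.641)² / 5.45 = 1.279 W

1.28 W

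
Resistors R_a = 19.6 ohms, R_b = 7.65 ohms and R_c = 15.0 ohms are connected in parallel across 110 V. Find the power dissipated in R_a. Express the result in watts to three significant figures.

617 W

R_a sits directly across the source, so P = V²/R with V = 110 V.
P_R_a = V² / R_a = (110)² / 19.6 Ω = 617.3 W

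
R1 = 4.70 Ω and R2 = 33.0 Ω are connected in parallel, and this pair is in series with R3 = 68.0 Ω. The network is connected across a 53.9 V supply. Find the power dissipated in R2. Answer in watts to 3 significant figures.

0.287 W

Combine R1 and R2 into their parallel equivalent first, reducing the network to two series resistors.
R_p = (4.70×33.0)/(4.70+33.0) = 4.114 Ω
R_total = R_p + 68.0 = 4.114 + 68.0 = 72.11 Ω
I = V / R_total = 53.9 / 72.11 = 0.7474 A
Voltage across the parallel pair: V_p = I × R_p = 0.7474 × 4.114 = 3.075 V
R2 has V_p across it, so P = V_p²/R2.
P_R2 = (3.075)² / 33.0 = 0.2865 W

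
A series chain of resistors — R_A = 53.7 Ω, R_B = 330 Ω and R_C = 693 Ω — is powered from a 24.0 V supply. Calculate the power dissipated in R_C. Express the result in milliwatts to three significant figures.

344 mW

The current is common to all series resistors; compute it, then apply P = I²R for the target.
R_total = 53.7 + 330 + 693 = 1077 Ω
I = V / R_total = 24.0 / 1077 = 0.02229 A
P_R_C = I² × R_C = (0.02229)² × 693 = 0.3443 W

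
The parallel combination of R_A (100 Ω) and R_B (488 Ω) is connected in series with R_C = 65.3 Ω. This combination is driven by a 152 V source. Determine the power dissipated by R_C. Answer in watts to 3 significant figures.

Combine R_A and R_B into their parallel equivalent first, reducing the network to two series resistors.
R_p = (100×488)/(100+488) = 82.99 Ω
R_total = R_p + 65.3 = 82.99 + 65.3 = 148.3 Ω
I = V / R_total = 152 / 148.3 = 1.025 A
R_C is the series element, so its power is I²R.
P_R_C = (1.025)² × 65.3 = 68.61 W

68.6 W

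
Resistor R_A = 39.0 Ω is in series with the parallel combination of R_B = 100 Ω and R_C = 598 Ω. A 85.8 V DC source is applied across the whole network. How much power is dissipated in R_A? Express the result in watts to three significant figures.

First combine the parallel branches into one equivalent R_p, then R_A + R_p is a series pair.
R_p = (100×598)/(100+598) = 85.67 Ω
R_total = 39.0 + 85.67 = 124.7 Ω
I = V / R_total = 85.8 / 124.7 = 0.6882 A
R_A is in the main series path, so its power is I²R_A.
P_R_A = (0.6882)² × 39.0 = 18.47 W

18.5 W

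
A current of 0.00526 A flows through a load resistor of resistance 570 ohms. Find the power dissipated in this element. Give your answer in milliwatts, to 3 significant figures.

With I and R stated, P = I²R applies in one step.
P = (0.005260 A)² × 570 Ω = 0.01577 W

15.8 mW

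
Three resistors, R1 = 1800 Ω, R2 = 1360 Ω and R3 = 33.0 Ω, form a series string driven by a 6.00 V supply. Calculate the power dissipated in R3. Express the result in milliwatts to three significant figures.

0.117 mW

Every series element carries the same I. Get I from the total resistance, then P = I² × R3.
R_total = 1800 + 1360 + 33.0 = 3193 Ω
I = V / R_total = 6.00 / 3193 = 0.001879 A
P_R3 = I² × R3 = (0.001879)² × 33.0 = 0.0001165 W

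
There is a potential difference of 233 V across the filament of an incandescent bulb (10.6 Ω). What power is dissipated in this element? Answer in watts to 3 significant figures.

5120 W

We know the drop across the element and its resistance — P = V²/R, one step.
P = (233 V)² / 10.6 Ω = 5122 W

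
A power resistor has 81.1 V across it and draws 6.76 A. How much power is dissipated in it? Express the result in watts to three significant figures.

548 W

Both the voltage across and the current through the element are known, so P = V I applies directly.
P = 81.1 V × 6.760 A = 548.2 W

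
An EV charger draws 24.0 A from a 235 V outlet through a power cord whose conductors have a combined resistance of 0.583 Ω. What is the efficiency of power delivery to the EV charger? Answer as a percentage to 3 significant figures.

94.0 %

The power cord carries the full 24.0 A.
P_line = I² R_line = (24.00)² × 0.583 = 335.8 W
P_source = V I = 235 × 24.00 = 5640 W; P_load = 5304 W
η = P_load / P_source = 5304 / 5640 = 0.9405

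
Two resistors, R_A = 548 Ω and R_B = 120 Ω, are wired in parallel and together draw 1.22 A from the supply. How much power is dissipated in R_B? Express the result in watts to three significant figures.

Parallel branches share V, not I — compute V via R_eq, then use V²/R for the target branch.
1/R_eq = 1/548 + 1/120 ⇒ R_eq = 98.44 Ω
V = I_total × R_eq = 1.220 × 98.44 = 120.1 V
P_R_B = V² / R_B = (120.1)² / 120 = 120.2 W

120 W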